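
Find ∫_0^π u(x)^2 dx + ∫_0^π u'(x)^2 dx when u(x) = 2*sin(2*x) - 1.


||u||_{H^1(0,π)}^2 = 11*π

u'(x) = 4*cos(2*x).
Expand u² and (u')² and integrate term by term on (0, π), using: for integers n ≥ 1, ∫_0^π sin²(nx) dx = ∫_0^π cos²(nx) dx = π/2; for n ≠ n', ∫_0^π sin(nx)sin(n'x) dx = ∫_0^π cos(nx)cos(n'x) dx = 0; and by product-to-sum, ∫_0^π sin(nx)cos(n'x) dx = ½∫_0^π [sin((n+n')x) + sin((n−n')x)] dx, which is 0 when n+n' is even and 2n/(n²−n'²) when n+n' is odd (it need not vanish on (0, π)). For the constant mode: ∫_0^π 1 dx = π, ∫_0^π cos(nx) dx = 0, ∫_0^π sin(nx) dx = (1−(−1)^n)/n.
  u² squared terms: (-1)²·∫1 dx = 1·π = π;  (2)²·∫sin(2x)² dx = 4·π/2 = 2*π.
  u² cross terms: 2·(-1)·(2)·∫1·sin(2x) dx = -4·(0) = 0.
  So ∫_0^π u² dx = π + 2*π + 0 = 3*π.
  (u')² squared terms: (4)²·∫cos(2x)² dx = 16·π/2 = 8*π.
  So ∫_0^π (u')² dx = 8*π.
||u||_{H^1}^2 = (3*π) + (8*π) = 11*π.


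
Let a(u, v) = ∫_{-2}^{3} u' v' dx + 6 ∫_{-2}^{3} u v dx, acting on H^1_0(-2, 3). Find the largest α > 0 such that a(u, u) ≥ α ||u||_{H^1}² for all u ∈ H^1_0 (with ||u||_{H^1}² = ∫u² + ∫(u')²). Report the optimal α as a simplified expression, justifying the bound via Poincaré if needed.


α = 1

Coercivity of a(·,·) on H^1_0(-2, 3) means a(u, u) ≥ α ||u||_{H^1}² for every u ∈ H^1_0.
The interval has length L = 5, and Poincaré/coercivity depend only on L. Here a(u, u) = ∫(u')² + (6)·∫u².
Here c = 6 ≥ 1, so a(u,u) = ∫(u')² + c∫u² ≥ ∫(u')² + ∫u² = ||u||_{H^1}², i.e. α = 1 works. No larger α is possible: a(u,u) ≥ α||u||_{H^1}² means (1−α)∫(u')² ≥ (α−c)∫u², and for the modes u_n = sin(nπ(x−x₀)/L) (x₀ the left endpoint) one has ∫u_n²/∫(u_n')² = (L/(nπ))² → 0, so a(u_n,u_n)/||u_n||_{H^1}² → 1. Hence the optimal constant is α = 1.
Therefore α = 1.


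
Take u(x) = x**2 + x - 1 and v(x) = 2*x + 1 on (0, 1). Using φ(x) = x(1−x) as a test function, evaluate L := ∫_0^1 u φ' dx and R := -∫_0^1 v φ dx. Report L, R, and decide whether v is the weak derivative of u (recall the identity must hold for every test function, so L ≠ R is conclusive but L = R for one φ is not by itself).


LHS = -1/3, RHS = -1/3. Yes, v = u' weakly.

u(x) = x**2 + x - 1, classical derivative u'(x) = 2*x + 1.
φ(x) = x(1−x), so φ'(x) = 1 - 2*x.
Note φ(0) = φ(1) = 0, so the boundary term u·φ vanishes.
LHS = ∫_0^1 u(x) φ'(x) dx = ∫_0^1 (-2*x^3 - x^2 + 3*x - 1) dx. Term by term:
  ∫_0^1 -2*x^3 dx = -1/2;  ∫_0^1 -x^2 dx = -1/3;  ∫_0^1 3*x dx = 3/2;
  ∫_0^1 -1 dx = -1.
Sum: -1/2 − 1/3 + 3/2 − 1 = -1/3.
So LHS = -1/3.
∫_0^1 v(x) φ(x) dx = ∫_0^1 (-2*x^3 + x^2 + x) dx. Term by term:
  ∫_0^1 -2*x^3 dx = -1/2;  ∫_0^1 x^2 dx = 1/3;  ∫_0^1 x dx = 1/2.
Sum: -1/2 + 1/3 + 1/2 = 1/3.
So RHS = -∫_0^1 v(x) φ(x) dx = -1/3.
LHS = RHS, so the identity holds for this test φ.
Moreover u is smooth here and v(x) = u'(x) = 2*x + 1 pointwise, so the identity holds for every test function. Hence v is the weak derivative of u.


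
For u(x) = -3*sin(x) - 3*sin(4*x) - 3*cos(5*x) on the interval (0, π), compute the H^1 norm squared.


||u||_{H^1(0,π)}^2 = -416 + 405*π/2

u'(x) = 15*sin(5*x) - 3*cos(x) - 12*cos(4*x).
Expand u² and (u')² and integrate term by term on (0, π), using: for integers n ≥ 1, ∫_0^π sin²(nx) dx = ∫_0^π cos²(nx) dx = π/2; for n ≠ n', ∫_0^π sin(nx)sin(n'x) dx = ∫_0^π cos(nx)cos(n'x) dx = 0; and by product-to-sum, ∫_0^π sin(nx)cos(n'x) dx = ½∫_0^π [sin((n+n')x) + sin((n−n')x)] dx, which is 0 when n+n' is even and 2n/(n²−n'²) when n+n' is odd (it need not vanish on (0, π)).
  u² squared terms: (-3)²·∫cos(5x)² dx = 9·π/2 = 9*π/2;  (-3)²·∫sin(x)² dx = 9·π/2 = 9*π/2;  (-3)²·∫sin(4x)² dx = 9·π/2 = 9*π/2.
  u² cross terms: 2·(-3)·(-3)·∫cos(5x)·sin(x) dx = 18·(0) = 0;  2·(-3)·(-3)·∫cos(5x)·sin(4x) dx = 18·(-8/9) = -16;  2·(-3)·(-3)·∫sin(x)·sin(4x) dx = 18·(0) = 0.
  So ∫_0^π u² dx = 9*π/2 + 9*π/2 + 9*π/2 + 0 − 16 + 0 = -16 + 27*π/2.
  (u')² squared terms: (-12)²·∫cos(4x)² dx = 144·π/2 = 72*π;  (-3)²·∫cos(x)² dx = 9·π/2 = 9*π/2;  (15)²·∫sin(5x)² dx = 225·π/2 = 225*π/2.
  (u')² cross terms: 2·(-12)·(-3)·∫cos(4x)·cos(x) dx = 72·(0) = 0;  2·(-12)·(15)·∫cos(4x)·sin(5x) dx = -360·(10/9) = -400;  2·(-3)·(15)·∫cos(x)·sin(5x) dx = -90·(0) = 0.
  So ∫_0^π (u')² dx = 72*π + 9*π/2 + 225*π/2 + 0 − 400 + 0 = -400 + 189*π.
||u||_{H^1}^2 = (-16 + 27*π/2) + (-400 + 189*π) = -416 + 405*π/2.


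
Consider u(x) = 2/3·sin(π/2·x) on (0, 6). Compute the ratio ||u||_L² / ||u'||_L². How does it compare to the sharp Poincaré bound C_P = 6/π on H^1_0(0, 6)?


||u||_L² / ||u'||_L² = 2/π < C_P = 6/π.

u(x) = 2/3·sin(π/2·x), so u'(x) = π*cos(π*x/2)/3.
Writing u(x) = A·sin(kπx/L) with A = 2/3 and k = 3, use ∫_0^L sin²(kπx/L) dx = L/2 and ∫_0^L cos²(kπx/L) dx = L/2.
u² = 4/9·sin²(π/2·x) and (u')² = π^2/9·cos²(π/2·x), and each of sin², cos² integrates to L/2 = 3 over (0, 6).
∫_0^6 u² dx = 4/3, so ||u||_L² = 2*sqrt(3)/3.
∫_0^6 (u')² dx = π^2/3, so ||u'||_L² = sqrt(3)*π/3.
Ratio ||u||_L² / ||u'||_L² = 2/π.
Sharp Poincaré constant on H^1_0(0, 6) is C_P = L/π = 6/π, achieved by sin(π/6·x).
This is the k = 3 harmonic; the ratio L/(kπ) is strictly less than C_P = L/π, consistent with the sharp inequality ||u||_L² ≤ C_P ||u'||_L².


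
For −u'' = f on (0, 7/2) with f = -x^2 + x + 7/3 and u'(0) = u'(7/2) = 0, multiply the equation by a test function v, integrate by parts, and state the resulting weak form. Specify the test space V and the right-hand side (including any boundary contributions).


V = H^1(0, 7/2) (no boundary constraint on v; u is determined up to an additive constant); weak form: ∫_0^7/2 u'v' dx = ∫_0^7/2 (-x^2 + x + 7/3) v dx for all v ∈ V.

Multiply both sides by a test function v and integrate from 0 to 7/2:
  ∫_0^7/2 −u''(x) v(x) dx = ∫_0^7/2 f(x) v(x) dx.
Integrate the LHS by parts once:
  ∫_0^7/2 −u'' v dx = −[u'(x) v(x)]_0^7/2 + ∫_0^7/2 u'(x) v'(x) dx.
Thus ∫_0^7/2 u'(x) v'(x) dx = ∫_0^7/2 f(x) v(x) dx + [u'(x) v(x)]_0^7/2.
Choose V so that boundary terms are either known or forced to vanish.
u has homogeneous Neumann: u'(0) = u'(7/2) = 0. So [u' v]_0^7/2 = 0·v(7/2) − 0·v(0) = 0 for any v; take V = H^1(0, 7/2).
Weak formulation: find u (satisfying any essential BC) such that ∫_0^7/2 u'(x) v'(x) dx = ∫_0^7/2 f v dx for all v ∈ V (homogeneous Neumann, so boundary terms vanish).
Substituting f(x) = -x^2 + x + 7/3, the right-hand side is ∫_0^7/2 (-x^2 + x + 7/3) v dx.
Compatibility check (pure Neumann): taking v ≡ 1 ∈ V gives 0 = ∫_0^7/2 f dx + (0) − (0), i.e. ∫_0^7/2 f dx must equal u'(0) − u'(7/2) = 0. Indeed ∫_0^7/2 (-x^2 + x + 7/3) dx = 0, so the data are compatible. The solution is then unique only up to an additive constant (fix it e.g. by requiring ∫_0^7/2 u dx = 0).


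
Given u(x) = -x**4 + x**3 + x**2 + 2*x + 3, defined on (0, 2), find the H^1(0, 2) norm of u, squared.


||u||_{H^1}^2 = 30862/315

The H^1 norm (squared) on an interval (0, L) is
  ||u||_{H^1}^2 = ∫_0^L u(x)^2 dx + ∫_0^L u'(x)^2 dx.
Compute u'(x) = -4*x**3 + 3*x**2 + 2*x + 2.
Then u(x)^2 = x**8 - 2*x**7 - x**6 - 2*x**5 - x**4 + 10*x**3 + 10*x**2 + 12*x + 9 and u'(x)^2 = 16*x**6 - 24*x**5 - 7*x**4 - 4*x**3 + 16*x**2 + 8*x + 4.
Integrate each monomial from 0 to 2 using ∫_0^2 c·x^n dx = c·2^(n+1)/(n+1):
  ∫_0^2 u(x)^2 dx = ∫_0^2 (x^8 - 2*x^7 - x^6 - 2*x^5 - x^4 + 10*x^3 + 10*x^2 + 12*x + 9) dx. Term by term:
    ∫_0^2 x^8 dx = 512/9;  ∫_0^2 -2*x^7 dx = -64;  ∫_0^2 -x^6 dx = -128/7;
    ∫_0^2 -2*x^5 dx = -64/3;  ∫_0^2 -x^4 dx = -32/5;  ∫_0^2 10*x^3 dx = 40;
    ∫_0^2 10*x^2 dx = 80/3;  ∫_0^2 12*x dx = 24;  ∫_0^2 9 dx = 18.
  Sum: 512/9 − 64 − 128/7 − 64/3 − 32/5 + 40 + 80/3 + 24 + 18 = 17494/315.
  ∫_0^2 u'(x)^2 dx = ∫_0^2 (16*x^6 - 24*x^5 - 7*x^4 - 4*x^3 + 16*x^2 + 8*x + 4) dx. Term by term:
    ∫_0^2 16*x^6 dx = 2048/7;  ∫_0^2 -24*x^5 dx = -256;  ∫_0^2 -7*x^4 dx = -224/5;
    ∫_0^2 -4*x^3 dx = -16;  ∫_0^2 16*x^2 dx = 128/3;  ∫_0^2 8*x dx = 16;
    ∫_0^2 4 dx = 8.
  Sum: 2048/7 − 256 − 224/5 − 16 + 128/3 + 16 + 8 = 4456/105.
Adding: ||u||_{H^1}^2 = 17494/315 + 4456/105 = 30862/315.


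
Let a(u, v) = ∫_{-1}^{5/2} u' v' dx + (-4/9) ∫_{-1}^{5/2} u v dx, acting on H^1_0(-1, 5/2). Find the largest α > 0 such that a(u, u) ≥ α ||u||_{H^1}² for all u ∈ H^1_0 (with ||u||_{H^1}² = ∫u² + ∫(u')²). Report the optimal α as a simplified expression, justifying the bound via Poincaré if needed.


α = 4*(-49 + 9*π^2)/(9*(4*π^2 + 49))

Coercivity of a(·,·) on H^1_0(-1, 5/2) means a(u, u) ≥ α ||u||_{H^1}² for every u ∈ H^1_0.
The interval has length L = 7/2, and Poincaré/coercivity depend only on L. Here a(u, u) = ∫(u')² + (-4/9)·∫u².
Here c = -4/9 < 0 with |c| < (π/L)² = 4*π^2/49, so coercivity still holds. The condition a(u,u) ≥ α||u||_{H^1}² reads (1−α)∫(u')² ≥ (α−c)∫u². Any admissible α is ≤ 1 (rapidly oscillating u have ∫u²/∫(u')² → 0), and α = 1 would force 0 ≥ (1−c)∫u², impossible since c < 1; so 1−α > 0. By the sharp Poincaré inequality on H^1_0 of an interval of length L, ∫(u')² ≥ (π/L)²∫u² with equality for the first sine mode sin(π(x−x₀)/L) (x₀ the left endpoint), so the inequality holds for all u iff (1−α)(π/L)² ≥ α − c, i.e. α ≤ ((π/L)² + c)/((π/L)² + 1) = (1 + c(L/π)²)/(1 + (L/π)²). (Direct route, valid since c ≤ 0: Poincaré gives c∫u² ≥ c(L/π)²∫(u')², so a(u,u) ≥ (1 + c(L/π)²)∫(u')², while ||u||_{H^1}² ≤ (1 + (L/π)²)∫(u')²; dividing yields the same α.) With (π/L)² = 4*π^2/49 and c = -4/9, the largest admissible constant is α = ((π/L)² + c)/((π/L)² + 1).
Simplifying, α = 4*(-49 + 9*π^2)/(9*(4*π^2 + 49)).


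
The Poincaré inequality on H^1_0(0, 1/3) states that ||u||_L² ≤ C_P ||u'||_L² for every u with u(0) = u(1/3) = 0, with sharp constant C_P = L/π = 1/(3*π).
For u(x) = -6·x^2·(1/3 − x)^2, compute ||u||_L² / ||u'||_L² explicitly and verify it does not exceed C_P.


||u||_L² / ||u'||_L² = sqrt(3)/18 < C_P = 1/(3*π).

u(x) = -6·x^2·(1/3 − x)^2, so u'(x) = 4*x*(-18*x^2 + 9*x - 1)/3.
u(x) = -6·x^2·(1/3 − x)^2 vanishes at x = 0 and x = 1/3, so u ∈ H^1_0(0, 1/3). Differentiate via the product rule and integrate the resulting polynomials term by term.
  ∫_0^1/3 u² dx = ∫_0^1/3 (36*x^8 - 48*x^7 + 24*x^6 - 16*x^5/3 + 4*x^4/9) dx. Term by term:
    ∫_0^1/3 36*x^8 dx = 4/19683;  ∫_0^1/3 -48*x^7 dx = -2/2187;  ∫_0^1/3 24*x^6 dx = 8/5103;
    ∫_0^1/3 -16*x^5/3 dx = -8/6561;  ∫_0^1/3 4*x^4/9 dx = 4/10935.
  Sum: 4/19683 − 2/2187 + 8/5103 − 8/6561 + 4/10935 = 2/688905.
  ∫_0^1/3 (u')² dx = ∫_0^1/3 (576*x^6 - 576*x^5 + 208*x^4 - 32*x^3 + 16*x^2/9) dx. Term by term:
    ∫_0^1/3 576*x^6 dx = 64/1701;  ∫_0^1/3 -576*x^5 dx = -32/243;  ∫_0^1/3 208*x^4 dx = 208/1215;
    ∫_0^1/3 -32*x^3 dx = -8/81;  ∫_0^1/3 16*x^2/9 dx = 16/729.
  Sum: 64/1701 − 32/243 + 208/1215 − 8/81 + 16/729 = 8/25515.
∫_0^1/3 u² dx = 2/688905, so ||u||_L² = sqrt(210)/8505.
∫_0^1/3 (u')² dx = 8/25515, so ||u'||_L² = 2*sqrt(70)/945.
Ratio ||u||_L² / ||u'||_L² = sqrt(3)/18.
Sharp Poincaré constant on H^1_0(0, 1/3) is C_P = L/π = 1/(3*π), achieved by sin(3*π·x).
A polynomial bump cannot attain the sharp Poincaré constant (only the first sine eigenfunction does), so the ratio is strictly less than C_P, consistent with ||u||_L² ≤ C_P ||u'||_L².


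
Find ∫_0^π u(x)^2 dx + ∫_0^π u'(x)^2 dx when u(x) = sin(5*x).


||u||_{H^1(0,π)}^2 = 13*π

u'(x) = 5*cos(5*x).
Expand u² and (u')² and integrate term by term on (0, π), using: for integers n ≥ 1, ∫_0^π sin²(nx) dx = ∫_0^π cos²(nx) dx = π/2; for n ≠ n', ∫_0^π sin(nx)sin(n'x) dx = ∫_0^π cos(nx)cos(n'x) dx = 0; and by product-to-sum, ∫_0^π sin(nx)cos(n'x) dx = ½∫_0^π [sin((n+n')x) + sin((n−n')x)] dx, which is 0 when n+n' is even and 2n/(n²−n'²) when n+n' is odd (it need not vanish on (0, π)).
  u² squared terms: (1)²·∫sin(5x)² dx = 1·π/2 = π/2.
  So ∫_0^π u² dx = π/2.
  (u')² squared terms: (5)²·∫cos(5x)² dx = 25·π/2 = 25*π/2.
  So ∫_0^π (u')² dx = 25*π/2.
||u||_{H^1}^2 = (π/2) + (25*π/2) = 13*π.


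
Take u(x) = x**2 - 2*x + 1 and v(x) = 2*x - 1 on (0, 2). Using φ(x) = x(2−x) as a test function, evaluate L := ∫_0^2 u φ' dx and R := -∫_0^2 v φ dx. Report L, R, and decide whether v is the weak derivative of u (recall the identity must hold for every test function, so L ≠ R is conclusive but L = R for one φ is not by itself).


LHS = 0, RHS = -4/3. No, v is not the weak derivative of u.

u(x) = x**2 - 2*x + 1, classical derivative u'(x) = 2*x - 2.
φ(x) = x(2−x), so φ'(x) = 2 - 2*x.
Note φ(0) = φ(2) = 0, so the boundary term u·φ vanishes.
LHS = ∫_0^2 u(x) φ'(x) dx = ∫_0^2 (-2*x^3 + 6*x^2 - 6*x + 2) dx. Term by term:
  ∫_0^2 -2*x^3 dx = -8;  ∫_0^2 6*x^2 dx = 16;  ∫_0^2 -6*x dx = -12;
  ∫_0^2 2 dx = 4.
Sum: -8 + 16 − 12 + 4 = 0.
So LHS = 0.
∫_0^2 v(x) φ(x) dx = ∫_0^2 (-2*x^3 + 5*x^2 - 2*x) dx. Term by term:
  ∫_0^2 -2*x^3 dx = -8;  ∫_0^2 5*x^2 dx = 40/3;  ∫_0^2 -2*x dx = -4.
Sum: -8 + 40/3 − 4 = 4/3.
So RHS = -∫_0^2 v(x) φ(x) dx = -4/3.
LHS − RHS = 4/3 ≠ 0, so the identity fails.
(For a valid weak derivative the identity must hold for EVERY test function, in particular this one. The failure shows v is NOT the weak derivative of u.)
Correct weak derivative would be u'(x) = 2*x - 2.


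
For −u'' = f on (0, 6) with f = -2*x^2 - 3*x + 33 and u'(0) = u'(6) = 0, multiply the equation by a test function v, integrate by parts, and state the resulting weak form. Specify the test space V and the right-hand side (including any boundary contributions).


V = H^1(0, 6) (no boundary constraint on v; u is determined up to an additive constant); weak form: ∫_0^6 u'v' dx = ∫_0^6 (-2*x^2 - 3*x + 33) v dx for all v ∈ V.

Multiply both sides by a test function v and integrate from 0 to 6:
  ∫_0^6 −u''(x) v(x) dx = ∫_0^6 f(x) v(x) dx.
Integrate the LHS by parts once:
  ∫_0^6 −u'' v dx = −[u'(x) v(x)]_0^6 + ∫_0^6 u'(x) v'(x) dx.
Thus ∫_0^6 u'(x) v'(x) dx = ∫_0^6 f(x) v(x) dx + [u'(x) v(x)]_0^6.
Choose V so that boundary terms are either known or forced to vanish.
u has homogeneous Neumann: u'(0) = u'(6) = 0. So [u' v]_0^6 = 0·v(6) − 0·v(0) = 0 for any v; take V = H^1(0, 6).
Weak formulation: find u (satisfying any essential BC) such that ∫_0^6 u'(x) v'(x) dx = ∫_0^6 f v dx for all v ∈ V (homogeneous Neumann, so boundary terms vanish).
Substituting f(x) = -2*x^2 - 3*x + 33, the right-hand side is ∫_0^6 (-2*x^2 - 3*x + 33) v dx.
Compatibility check (pure Neumann): taking v ≡ 1 ∈ V gives 0 = ∫_0^6 f dx + (0) − (0), i.e. ∫_0^6 f dx must equal u'(0) − u'(6) = 0. Indeed ∫_0^6 (-2*x^2 - 3*x + 33) dx = 0, so the data are compatible. The solution is then unique only up to an additive constant (fix it e.g. by requiring ∫_0^6 u dx = 0).


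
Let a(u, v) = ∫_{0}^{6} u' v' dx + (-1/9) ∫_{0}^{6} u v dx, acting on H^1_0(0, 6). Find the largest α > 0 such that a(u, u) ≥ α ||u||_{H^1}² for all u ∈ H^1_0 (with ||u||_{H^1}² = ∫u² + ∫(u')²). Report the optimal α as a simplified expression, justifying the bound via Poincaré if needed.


α = (-4 + π^2)/(π^2 + 36)

Coercivity of a(·,·) on H^1_0(0, 6) means a(u, u) ≥ α ||u||_{H^1}² for every u ∈ H^1_0.
The interval has length L = 6, and Poincaré/coercivity depend only on L. Here a(u, u) = ∫(u')² + (-1/9)·∫u².
Here c = -1/9 < 0 with |c| < (π/L)² = π^2/36, so coercivity still holds. The condition a(u,u) ≥ α||u||_{H^1}² reads (1−α)∫(u')² ≥ (α−c)∫u². Any admissible α is ≤ 1 (rapidly oscillating u have ∫u²/∫(u')² → 0), and α = 1 would force 0 ≥ (1−c)∫u², impossible since c < 1; so 1−α > 0. By the sharp Poincaré inequality on H^1_0 of an interval of length L, ∫(u')² ≥ (π/L)²∫u² with equality for the first sine mode sin(π(x−x₀)/L) (x₀ the left endpoint), so the inequality holds for all u iff (1−α)(π/L)² ≥ α − c, i.e. α ≤ ((π/L)² + c)/((π/L)² + 1) = (1 + c(L/π)²)/(1 + (L/π)²). (Direct route, valid since c ≤ 0: Poincaré gives c∫u² ≥ c(L/π)²∫(u')², so a(u,u) ≥ (1 + c(L/π)²)∫(u')², while ||u||_{H^1}² ≤ (1 + (L/π)²)∫(u')²; dividing yields the same α.) With (π/L)² = π^2/36 and c = -1/9, the largest admissible constant is α = ((π/L)² + c)/((π/L)² + 1).
Simplifying, α = (-4 + π^2)/(π^2 + 36).


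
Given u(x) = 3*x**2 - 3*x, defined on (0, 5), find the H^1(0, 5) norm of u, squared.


||u||_{H^1}^2 = 8565/2

The H^1 norm (squared) on an interval (0, L) is
  ||u||_{H^1}^2 = ∫_0^L u(x)^2 dx + ∫_0^L u'(x)^2 dx.
Compute u'(x) = 6*x - 3.
Then u(x)^2 = 9*x**4 - 18*x**3 + 9*x**2 and u'(x)^2 = 36*x**2 - 36*x + 9.
Integrate each monomial from 0 to 5 using ∫_0^5 c·x^n dx = c·5^(n+1)/(n+1):
  ∫_0^5 u(x)^2 dx = ∫_0^5 (9*x^4 - 18*x^3 + 9*x^2) dx. Term by term:
    ∫_0^5 9*x^4 dx = 5625;  ∫_0^5 -18*x^3 dx = -5625/2;  ∫_0^5 9*x^2 dx = 375.
  Sum: 5625 − 5625/2 + 375 = 6375/2.
  ∫_0^5 u'(x)^2 dx = ∫_0^5 (36*x^2 - 36*x + 9) dx. Term by term:
    ∫_0^5 36*x^2 dx = 1500;  ∫_0^5 -36*x dx = -450;  ∫_0^5 9 dx = 45.
  Sum: 1500 − 450 + 45 = 1095.
Adding: ||u||_{H^1}^2 = 6375/2 + 1095 = 8565/2.


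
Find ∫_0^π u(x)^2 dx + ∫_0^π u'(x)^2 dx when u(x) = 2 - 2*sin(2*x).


||u||_{H^1(0,π)}^2 = 14*π

u'(x) = -4*cos(2*x).
Expand u² and (u')² and integrate term by term on (0, π), using: for integers n ≥ 1, ∫_0^π sin²(nx) dx = ∫_0^π cos²(nx) dx = π/2; for n ≠ n', ∫_0^π sin(nx)sin(n'x) dx = ∫_0^π cos(nx)cos(n'x) dx = 0; and by product-to-sum, ∫_0^π sin(nx)cos(n'x) dx = ½∫_0^π [sin((n+n')x) + sin((n−n')x)] dx, which is 0 when n+n' is even and 2n/(n²−n'²) when n+n' is odd (it need not vanish on (0, π)). For the constant mode: ∫_0^π 1 dx = π, ∫_0^π cos(nx) dx = 0, ∫_0^π sin(nx) dx = (1−(−1)^n)/n.
  u² squared terms: (2)²·∫1 dx = 4·π = 4*π;  (-2)²·∫sin(2x)² dx = 4·π/2 = 2*π.
  u² cross terms: 2·(2)·(-2)·∫1·sin(2x) dx = -8·(0) = 0.
  So ∫_0^π u² dx = 4*π + 2*π + 0 = 6*π.
  (u')² squared terms: (-4)²·∫cos(2x)² dx = 16·π/2 = 8*π.
  So ∫_0^π (u')² dx = 8*π.
||u||_{H^1}^2 = (6*π) + (8*π) = 14*π.


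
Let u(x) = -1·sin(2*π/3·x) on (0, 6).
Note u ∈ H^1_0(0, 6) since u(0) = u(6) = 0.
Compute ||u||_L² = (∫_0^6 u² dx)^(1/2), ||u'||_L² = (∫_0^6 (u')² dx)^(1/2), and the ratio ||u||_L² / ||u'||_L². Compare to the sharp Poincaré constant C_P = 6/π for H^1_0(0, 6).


||u||_L² / ||u'||_L² = 3/(2*π) < C_P = 6/π.

u(x) = -1·sin(2*π/3·x), so u'(x) = -2*π*cos(2*π*x/3)/3.
Writing u(x) = A·sin(kπx/L) with A = -1 and k = 4, use ∫_0^L sin²(kπx/L) dx = L/2 and ∫_0^L cos²(kπx/L) dx = L/2.
u² = 1·sin²(2*π/3·x) and (u')² = 4*π^2/9·cos²(2*π/3·x), and each of sin², cos² integrates to L/2 = 3 over (0, 6).
∫_0^6 u² dx = 3, so ||u||_L² = sqrt(3).
∫_0^6 (u')² dx = 4*π^2/3, so ||u'||_L² = 2*sqrt(3)*π/3.
Ratio ||u||_L² / ||u'||_L² = 3/(2*π).
Sharp Poincaré constant on H^1_0(0, 6) is C_P = L/π = 6/π, achieved by sin(π/6·x).
This is the k = 4 harmonic; the ratio L/(kπ) is strictly less than C_P = L/π, consistent with the sharp inequality ||u||_L² ≤ C_P ||u'||_L².


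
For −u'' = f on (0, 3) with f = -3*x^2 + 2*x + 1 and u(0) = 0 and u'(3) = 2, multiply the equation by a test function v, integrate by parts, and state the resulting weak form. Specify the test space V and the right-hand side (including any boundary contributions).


V = {v ∈ H^1(0, 3) : v(0) = 0} (test functions vanish at x = 0 where u is specified); weak form: ∫_0^3 u'v' dx = ∫_0^3 (-3*x^2 + 2*x + 1) v dx + 2·v(3) for all v ∈ V.

Multiply both sides by a test function v and integrate from 0 to 3:
  ∫_0^3 −u''(x) v(x) dx = ∫_0^3 f(x) v(x) dx.
Integrate the LHS by parts once:
  ∫_0^3 −u'' v dx = −[u'(x) v(x)]_0^3 + ∫_0^3 u'(x) v'(x) dx.
Thus ∫_0^3 u'(x) v'(x) dx = ∫_0^3 f(x) v(x) dx + [u'(x) v(x)]_0^3.
Choose V so that boundary terms are either known or forced to vanish.
Mixed BC: u(0) = 0 (Dirichlet) and u'(3) = 2 (Neumann). Define V = {v ∈ H^1(0, 3) : v(0) = 0}. Then [u' v]_0^3 = u'(3)·v(3) − u'(0)·0 = 2·v(3).
Weak formulation: find u (satisfying any essential BC) such that ∫_0^3 u'(x) v'(x) dx = ∫_0^3 f v dx + 2·v(3) for all v ∈ V (Dirichlet at 0 absorbed into V; Neumann datum at x = 3 contributes the boundary term).
Substituting f(x) = -3*x^2 + 2*x + 1, the right-hand side is ∫_0^3 (-3*x^2 + 2*x + 1) v dx + 2·v(3).


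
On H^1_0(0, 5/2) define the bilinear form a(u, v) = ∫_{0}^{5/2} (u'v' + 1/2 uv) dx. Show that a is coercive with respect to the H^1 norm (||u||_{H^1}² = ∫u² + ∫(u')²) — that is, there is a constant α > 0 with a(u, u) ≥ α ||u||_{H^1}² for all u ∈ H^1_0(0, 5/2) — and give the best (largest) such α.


α = (25 + 8*π^2)/(2*(25 + 4*π^2))

Coercivity of a(·,·) on H^1_0(0, 5/2) means a(u, u) ≥ α ||u||_{H^1}² for every u ∈ H^1_0.
The interval has length L = 5/2, and Poincaré/coercivity depend only on L. Here a(u, u) = ∫(u')² + (1/2)·∫u².
Here 0 < c = 1/2 < 1. The condition a(u,u) ≥ α||u||_{H^1}² reads (1−α)∫(u')² ≥ (α−c)∫u². Any admissible α is ≤ 1 (rapidly oscillating u have ∫u²/∫(u')² → 0), and α = 1 would force 0 ≥ (1−c)∫u², impossible since c < 1; so 1−α > 0. By the sharp Poincaré inequality on H^1_0 of an interval of length L, ∫(u')² ≥ (π/L)²∫u² with equality for the first sine mode sin(π(x−x₀)/L) (x₀ the left endpoint), so the inequality holds for all u iff (1−α)(π/L)² ≥ α − c, i.e. α ≤ ((π/L)² + c)/((π/L)² + 1) = (1 + c(L/π)²)/(1 + (L/π)²). With (π/L)² = 4*π^2/25 and c = 1/2, the largest admissible constant is α = ((π/L)² + c)/((π/L)² + 1).
Simplifying, α = (25 + 8*π^2)/(2*(25 + 4*π^2)).


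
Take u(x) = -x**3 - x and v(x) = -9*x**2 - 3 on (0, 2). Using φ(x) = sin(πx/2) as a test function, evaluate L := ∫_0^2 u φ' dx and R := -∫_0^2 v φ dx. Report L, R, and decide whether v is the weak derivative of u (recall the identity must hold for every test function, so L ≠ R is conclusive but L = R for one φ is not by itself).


LHS = -96/π^3 + 28/π, RHS = -288/π^3 + 84/π. No, v is not the weak derivative of u.

u(x) = -x**3 - x, classical derivative u'(x) = -3*x**2 - 1.
φ(x) = sin(πx/2), so φ'(x) = π*cos(π*x/2)/2.
Note φ(0) = φ(2) = 0, so the boundary term u·φ vanishes.
LHS = ∫_0^2 u(x) φ'(x) dx = ∫_0^2 (-π*x^3*cos(π*x/2)/2 - π*x*cos(π*x/2)/2) dx. Term by term:
  ∫_0^2 -π*x*cos(π*x/2)/2 dx = 4/π;  ∫_0^2 -π*x^3*cos(π*x/2)/2 dx = -96/π^3 + 24/π.
Sum: 4/π + -96/π^3 + 24/π = -96/π^3 + 28/π.
So LHS = -96/π^3 + 28/π.
∫_0^2 v(x) φ(x) dx = ∫_0^2 (-9*x^2*sin(π*x/2) - 3*sin(π*x/2)) dx. Term by term:
  ∫_0^2 -3*sin(π*x/2) dx = -12/π;  ∫_0^2 -9*x^2*sin(π*x/2) dx = -72/π + 288/π^3.
Sum: -12/π + -72/π + 288/π^3 = -84/π + 288/π^3.
So RHS = -∫_0^2 v(x) φ(x) dx = -288/π^3 + 84/π.
LHS − RHS = -56/π + 192/π^3 ≠ 0, so the identity fails.
(For a valid weak derivative the identity must hold for EVERY test function, in particular this one. The failure shows v is NOT the weak derivative of u.)
Correct weak derivative would be u'(x) = -3*x**2 - 1.


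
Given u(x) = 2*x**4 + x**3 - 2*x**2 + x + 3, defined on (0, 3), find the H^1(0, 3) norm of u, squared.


||u||_{H^1}^2 = 1185423/35

The H^1 norm (squared) on an interval (0, L) is
  ||u||_{H^1}^2 = ∫_0^L u(x)^2 dx + ∫_0^L u'(x)^2 dx.
Compute u'(x) = 8*x**3 + 3*x**2 - 4*x + 1.
Then u(x)^2 = 4*x**8 + 4*x**7 - 7*x**6 + 18*x**4 + 2*x**3 - 11*x**2 + 6*x + 9 and u'(x)^2 = 64*x**6 + 48*x**5 - 55*x**4 - 8*x**3 + 22*x**2 - 8*x + 1.
Integrate each monomial from 0 to 3 using ∫_0^3 c·x^n dx = c·3^(n+1)/(n+1):
  ∫_0^3 u(x)^2 dx = ∫_0^3 (4*x^8 + 4*x^7 - 7*x^6 + 18*x^4 + 2*x^3 - 11*x^2 + 6*x + 9) dx. Term by term:
    ∫_0^3 4*x^8 dx = 8748;  ∫_0^3 4*x^7 dx = 6561/2;  ∫_0^3 -7*x^6 dx = -2187;
    ∫_0^3 18*x^4 dx = 4374/5;  ∫_0^3 2*x^3 dx = 81/2;  ∫_0^3 -11*x^2 dx = -99;
    ∫_0^3 6*x dx = 27;  ∫_0^3 9 dx = 27.
  Sum: 8748 + 6561/2 − 2187 + 4374/5 + 81/2 − 99 + 27 + 27 = 53559/5.
  ∫_0^3 u'(x)^2 dx = ∫_0^3 (64*x^6 + 48*x^5 - 55*x^4 - 8*x^3 + 22*x^2 - 8*x + 1) dx. Term by term:
    ∫_0^3 64*x^6 dx = 139968/7;  ∫_0^3 48*x^5 dx = 5832;  ∫_0^3 -55*x^4 dx = -2673;
    ∫_0^3 -8*x^3 dx = -162;  ∫_0^3 22*x^2 dx = 198;  ∫_0^3 -8*x dx = -36;
    ∫_0^3 1 dx = 3.
  Sum: 139968/7 + 5832 − 2673 − 162 + 198 − 36 + 3 = 162102/7.
Adding: ||u||_{H^1}^2 = 53559/5 + 162102/7 = 1185423/35.


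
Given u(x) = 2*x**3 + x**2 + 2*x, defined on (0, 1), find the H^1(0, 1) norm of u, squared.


||u||_{H^1}^2 = 754/21

The H^1 norm (squared) on an interval (0, L) is
  ||u||_{H^1}^2 = ∫_0^L u(x)^2 dx + ∫_0^L u'(x)^2 dx.
Compute u'(x) = 6*x**2 + 2*x + 2.
Then u(x)^2 = 4*x**6 + 4*x**5 + 9*x**4 + 4*x**3 + 4*x**2 and u'(x)^2 = 36*x**4 + 24*x**3 + 28*x**2 + 8*x + 4.
Integrate each monomial from 0 to 1 using ∫_0^1 c·x^n dx = c·1^(n+1)/(n+1):
  ∫_0^1 u(x)^2 dx = ∫_0^1 (4*x^6 + 4*x^5 + 9*x^4 + 4*x^3 + 4*x^2) dx. Term by term:
    ∫_0^1 4*x^6 dx = 4/7;  ∫_0^1 4*x^5 dx = 2/3;  ∫_0^1 9*x^4 dx = 9/5;
    ∫_0^1 4*x^3 dx = 1;  ∫_0^1 4*x^2 dx = 4/3.
  Sum: 4/7 + 2/3 + 9/5 + 1 + 4/3 = 188/35.
  ∫_0^1 u'(x)^2 dx = ∫_0^1 (36*x^4 + 24*x^3 + 28*x^2 + 8*x + 4) dx. Term by term:
    ∫_0^1 36*x^4 dx = 36/5;  ∫_0^1 24*x^3 dx = 6;  ∫_0^1 28*x^2 dx = 28/3;
    ∫_0^1 8*x dx = 4;  ∫_0^1 4 dx = 4.
  Sum: 36/5 + 6 + 28/3 + 4 + 4 = 458/15.
Adding: ||u||_{H^1}^2 = 188/35 + 458/15 = 754/21.


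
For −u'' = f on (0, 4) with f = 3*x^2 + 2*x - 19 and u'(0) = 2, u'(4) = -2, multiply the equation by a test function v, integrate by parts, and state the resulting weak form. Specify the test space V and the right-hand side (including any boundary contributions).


V = H^1(0, 4) (v unrestricted at boundary; u is determined up to an additive constant); weak form: ∫_0^4 u'v' dx = ∫_0^4 (3*x^2 + 2*x - 19) v dx − 2·v(4) − 2·v(0) for all v ∈ V.

Multiply both sides by a test function v and integrate from 0 to 4:
  ∫_0^4 −u''(x) v(x) dx = ∫_0^4 f(x) v(x) dx.
Integrate the LHS by parts once:
  ∫_0^4 −u'' v dx = −[u'(x) v(x)]_0^4 + ∫_0^4 u'(x) v'(x) dx.
Thus ∫_0^4 u'(x) v'(x) dx = ∫_0^4 f(x) v(x) dx + [u'(x) v(x)]_0^4.
Choose V so that boundary terms are either known or forced to vanish.
u has inhomogeneous Neumann u'(0) = 2, u'(4) = -2. [u' v]_0^4 = (-2)·v(4) − (2)·v(0) = − 2·v(4) − 2·v(0). Take V = H^1(0, 4); boundary term becomes part of RHS.
Weak formulation: find u (satisfying any essential BC) such that ∫_0^4 u'(x) v'(x) dx = ∫_0^4 f v dx − 2·v(4) − 2·v(0) for all v ∈ V (Neumann data are natural BCs: they enter the RHS as boundary terms).
Substituting f(x) = 3*x^2 + 2*x - 19, the right-hand side is ∫_0^4 (3*x^2 + 2*x - 19) v dx − 2·v(4) − 2·v(0).
Compatibility check (pure Neumann): taking v ≡ 1 ∈ V gives 0 = ∫_0^4 f dx + (-2) − (2), i.e. ∫_0^4 f dx must equal u'(0) − u'(4) = 4. Indeed ∫_0^4 (3*x^2 + 2*x - 19) dx = 4, so the data are compatible. The solution is then unique only up to an additive constant (fix it e.g. by requiring ∫_0^4 u dx = 0).


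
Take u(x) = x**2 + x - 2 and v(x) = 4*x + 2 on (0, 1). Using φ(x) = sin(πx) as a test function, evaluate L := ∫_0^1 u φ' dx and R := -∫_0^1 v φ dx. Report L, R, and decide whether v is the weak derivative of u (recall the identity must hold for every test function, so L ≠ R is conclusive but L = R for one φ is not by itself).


LHS = -4/π, RHS = -8/π. No, v is not the weak derivative of u.

u(x) = x**2 + x - 2, classical derivative u'(x) = 2*x + 1.
φ(x) = sin(πx), so φ'(x) = π*cos(π*x).
Note φ(0) = φ(1) = 0, so the boundary term u·φ vanishes.
LHS = ∫_0^1 u(x) φ'(x) dx = ∫_0^1 (π*x^2*cos(π*x) + π*x*cos(π*x) - 2*π*cos(π*x)) dx. Term by term:
  ∫_0^1 -2*π*cos(π*x) dx = 0;  ∫_0^1 π*x*cos(π*x) dx = -2/π;  ∫_0^1 π*x^2*cos(π*x) dx = -2/π.
Sum: 0 − 2/π − 2/π = -4/π.
So LHS = -4/π.
∫_0^1 v(x) φ(x) dx = ∫_0^1 (4*x*sin(π*x) + 2*sin(π*x)) dx. Term by term:
  ∫_0^1 2*sin(π*x) dx = 4/π;  ∫_0^1 4*x*sin(π*x) dx = 4/π.
Sum: 4/π + 4/π = 8/π.
So RHS = -∫_0^1 v(x) φ(x) dx = -8/π.
LHS − RHS = 4/π ≠ 0, so the identity fails.
(For a valid weak derivative the identity must hold for EVERY test function, in particular this one. The failure shows v is NOT the weak derivative of u.)
Correct weak derivative would be u'(x) = 2*x + 1.


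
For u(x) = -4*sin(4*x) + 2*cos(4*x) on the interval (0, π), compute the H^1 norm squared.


||u||_{H^1(0,π)}^2 = 170*π

u'(x) = -8*sin(4*x) - 16*cos(4*x).
Expand u² and (u')² and integrate term by term on (0, π), using: for integers n ≥ 1, ∫_0^π sin²(nx) dx = ∫_0^π cos²(nx) dx = π/2; for n ≠ n', ∫_0^π sin(nx)sin(n'x) dx = ∫_0^π cos(nx)cos(n'x) dx = 0; and by product-to-sum, ∫_0^π sin(nx)cos(n'x) dx = ½∫_0^π [sin((n+n')x) + sin((n−n')x)] dx, which is 0 when n+n' is even and 2n/(n²−n'²) when n+n' is odd (it need not vanish on (0, π)).
  u² squared terms: (-4)²·∫sin(4x)² dx = 16·π/2 = 8*π;  (2)²·∫cos(4x)² dx = 4·π/2 = 2*π.
  u² cross terms: 2·(-4)·(2)·∫sin(4x)·cos(4x) dx = -16·(0) = 0.
  So ∫_0^π u² dx = 8*π + 2*π + 0 = 10*π.
  (u')² squared terms: (-16)²·∫cos(4x)² dx = 256·π/2 = 128*π;  (-8)²·∫sin(4x)² dx = 64·π/2 = 32*π.
  (u')² cross terms: 2·(-16)·(-8)·∫cos(4x)·sin(4x) dx = 256·(0) = 0.
  So ∫_0^π (u')² dx = 128*π + 32*π + 0 = 160*π.
||u||_{H^1}^2 = (10*π) + (160*π) = 170*π.


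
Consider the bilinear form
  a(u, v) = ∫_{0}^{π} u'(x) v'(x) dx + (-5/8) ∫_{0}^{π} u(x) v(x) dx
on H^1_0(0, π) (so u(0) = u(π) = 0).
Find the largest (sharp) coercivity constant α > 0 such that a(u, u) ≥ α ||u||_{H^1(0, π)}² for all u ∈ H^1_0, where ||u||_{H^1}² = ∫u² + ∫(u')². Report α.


α = 3/16

Coercivity of a(·,·) on H^1_0(0, π) means a(u, u) ≥ α ||u||_{H^1}² for every u ∈ H^1_0.
The interval has length L = π, and Poincaré/coercivity depend only on L. Here a(u, u) = ∫(u')² + (-5/8)·∫u².
Here c = -5/8 < 0 with |c| < (π/L)² = 1, so coercivity still holds. The condition a(u,u) ≥ α||u||_{H^1}² reads (1−α)∫(u')² ≥ (α−c)∫u². Any admissible α is ≤ 1 (rapidly oscillating u have ∫u²/∫(u')² → 0), and α = 1 would force 0 ≥ (1−c)∫u², impossible since c < 1; so 1−α > 0. By the sharp Poincaré inequality on H^1_0 of an interval of length L, ∫(u')² ≥ (π/L)²∫u² with equality for the first sine mode sin(π(x−x₀)/L) (x₀ the left endpoint), so the inequality holds for all u iff (1−α)(π/L)² ≥ α − c, i.e. α ≤ ((π/L)² + c)/((π/L)² + 1) = (1 + c(L/π)²)/(1 + (L/π)²). (Direct route, valid since c ≤ 0: Poincaré gives c∫u² ≥ c(L/π)²∫(u')², so a(u,u) ≥ (1 + c(L/π)²)∫(u')², while ||u||_{H^1}² ≤ (1 + (L/π)²)∫(u')²; dividing yields the same α.) With (π/L)² = 1 and c = -5/8, the largest admissible constant is α = ((π/L)² + c)/((π/L)² + 1).
Simplifying, α = 3/16.


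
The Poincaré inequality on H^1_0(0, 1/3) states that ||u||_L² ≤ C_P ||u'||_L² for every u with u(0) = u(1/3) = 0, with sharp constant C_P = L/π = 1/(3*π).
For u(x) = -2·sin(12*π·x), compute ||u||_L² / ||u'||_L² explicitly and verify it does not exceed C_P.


||u||_L² / ||u'||_L² = 1/(12*π) < C_P = 1/(3*π).

u(x) = -2·sin(12*π·x), so u'(x) = -24*π*cos(12*π*x).
Writing u(x) = A·sin(kπx/L) with A = -2 and k = 4, use ∫_0^L sin²(kπx/L) dx = L/2 and ∫_0^L cos²(kπx/L) dx = L/2.
u² = 4·sin²(12*π·x) and (u')² = 576*π^2·cos²(12*π·x), and each of sin², cos² integrates to L/2 = 1/6 over (0, 1/3).
∫_0^1/3 u² dx = 2/3, so ||u||_L² = sqrt(6)/3.
∫_0^1/3 (u')² dx = 96*π^2, so ||u'||_L² = 4*sqrt(6)*π.
Ratio ||u||_L² / ||u'||_L² = 1/(12*π).
Sharp Poincaré constant on H^1_0(0, 1/3) is C_P = L/π = 1/(3*π), achieved by sin(3*π·x).
This is the k = 4 harmonic; the ratio L/(kπ) is strictly less than C_P = L/π, consistent with the sharp inequality ||u||_L² ≤ C_P ||u'||_L².


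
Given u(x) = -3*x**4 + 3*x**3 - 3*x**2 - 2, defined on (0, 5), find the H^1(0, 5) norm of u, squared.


||u||_{H^1}^2 = 70289685/28

The H^1 norm (squared) on an interval (0, L) is
  ||u||_{H^1}^2 = ∫_0^L u(x)^2 dx + ∫_0^L u'(x)^2 dx.
Compute u'(x) = -12*x**3 + 9*x**2 - 6*x.
Then u(x)^2 = 9*x**8 - 18*x**7 + 27*x**6 - 18*x**5 + 21*x**4 - 12*x**3 + 12*x**2 + 4 and u'(x)^2 = 144*x**6 - 216*x**5 + 225*x**4 - 108*x**3 + 36*x**2.
Integrate each monomial from 0 to 5 using ∫_0^5 c·x^n dx = c·5^(n+1)/(n+1):
  ∫_0^5 u(x)^2 dx = ∫_0^5 (9*x^8 - 18*x^7 + 27*x^6 - 18*x^5 + 21*x^4 - 12*x^3 + 12*x^2 + 4) dx. Term by term:
    ∫_0^5 9*x^8 dx = 1953125;  ∫_0^5 -18*x^7 dx = -3515625/4;  ∫_0^5 27*x^6 dx = 2109375/7;
    ∫_0^5 -18*x^5 dx = -46875;  ∫_0^5 21*x^4 dx = 13125;  ∫_0^5 -12*x^3 dx = -1875;
    ∫_0^5 12*x^2 dx = 500;  ∫_0^5 4 dx = 20.
  Sum: 1953125 − 3515625/4 + 2109375/7 − 46875 + 13125 − 1875 + 500 + 20 = 37532685/28.
  ∫_0^5 u'(x)^2 dx = ∫_0^5 (144*x^6 - 216*x^5 + 225*x^4 - 108*x^3 + 36*x^2) dx. Term by term:
    ∫_0^5 144*x^6 dx = 11250000/7;  ∫_0^5 -216*x^5 dx = -562500;  ∫_0^5 225*x^4 dx = 140625;
    ∫_0^5 -108*x^3 dx = -16875;  ∫_0^5 36*x^2 dx = 1500.
  Sum: 11250000/7 − 562500 + 140625 − 16875 + 1500 = 8189250/7.
Adding: ||u||_{H^1}^2 = 37532685/28 + 8189250/7 = 70289685/28.


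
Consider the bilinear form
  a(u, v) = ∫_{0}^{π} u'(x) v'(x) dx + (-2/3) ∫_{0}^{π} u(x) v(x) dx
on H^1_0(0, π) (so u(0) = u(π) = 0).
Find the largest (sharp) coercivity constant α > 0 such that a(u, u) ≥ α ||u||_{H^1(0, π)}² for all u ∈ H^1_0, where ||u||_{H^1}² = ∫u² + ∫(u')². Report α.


α = 1/6

Coercivity of a(·,·) on H^1_0(0, π) means a(u, u) ≥ α ||u||_{H^1}² for every u ∈ H^1_0.
The interval has length L = π, and Poincaré/coercivity depend only on L. Here a(u, u) = ∫(u')² + (-2/3)·∫u².
Here c = -2/3 < 0 with |c| < (π/L)² = 1, so coercivity still holds. The condition a(u,u) ≥ α||u||_{H^1}² reads (1−α)∫(u')² ≥ (α−c)∫u². Any admissible α is ≤ 1 (rapidly oscillating u have ∫u²/∫(u')² → 0), and α = 1 would force 0 ≥ (1−c)∫u², impossible since c < 1; so 1−α > 0. By the sharp Poincaré inequality on H^1_0 of an interval of length L, ∫(u')² ≥ (π/L)²∫u² with equality for the first sine mode sin(π(x−x₀)/L) (x₀ the left endpoint), so the inequality holds for all u iff (1−α)(π/L)² ≥ α − c, i.e. α ≤ ((π/L)² + c)/((π/L)² + 1) = (1 + c(L/π)²)/(1 + (L/π)²). (Direct route, valid since c ≤ 0: Poincaré gives c∫u² ≥ c(L/π)²∫(u')², so a(u,u) ≥ (1 + c(L/π)²)∫(u')², while ||u||_{H^1}² ≤ (1 + (L/π)²)∫(u')²; dividing yields the same α.) With (π/L)² = 1 and c = -2/3, the largest admissible constant is α = ((π/L)² + c)/((π/L)² + 1).
Simplifying, α = 1/6.


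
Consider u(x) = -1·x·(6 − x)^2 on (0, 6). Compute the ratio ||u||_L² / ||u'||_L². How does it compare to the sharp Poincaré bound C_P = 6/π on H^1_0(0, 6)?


||u||_L² / ||u'||_L² = 3*sqrt(14)/7 < C_P = 6/π.

u(x) = -1·x·(6 − x)^2, so u'(x) = 3*(2 - x)*(x - 6).
u(x) = -1·x·(6 − x)^2 vanishes at x = 0 and x = 6, so u ∈ H^1_0(0, 6). Differentiate via the product rule and integrate the resulting polynomials term by term.
  ∫_0^6 u² dx = ∫_0^6 (x^6 - 24*x^5 + 216*x^4 - 864*x^3 + 1296*x^2) dx. Term by term:
    ∫_0^6 x^6 dx = 279936/7;  ∫_0^6 -24*x^5 dx = -186624;  ∫_0^6 216*x^4 dx = 1679616/5;
    ∫_0^6 -864*x^3 dx = -279936;  ∫_0^6 1296*x^2 dx = 93312.
  Sum: 279936/7 − 186624 + 1679616/5 − 279936 + 93312 = 93312/35.
  ∫_0^6 (u')² dx = ∫_0^6 (9*x^4 - 144*x^3 + 792*x^2 - 1728*x + 1296) dx. Term by term:
    ∫_0^6 9*x^4 dx = 69984/5;  ∫_0^6 -144*x^3 dx = -46656;  ∫_0^6 792*x^2 dx = 57024;
    ∫_0^6 -1728*x dx = -31104;  ∫_0^6 1296 dx = 7776.
  Sum: 69984/5 − 46656 + 57024 − 31104 + 7776 = 5184/5.
∫_0^6 u² dx = 93312/35, so ||u||_L² = 216*sqrt(70)/35.
∫_0^6 (u')² dx = 5184/5, so ||u'||_L² = 72*sqrt(5)/5.
Ratio ||u||_L² / ||u'||_L² = 3*sqrt(14)/7.
Sharp Poincaré constant on H^1_0(0, 6) is C_P = L/π = 6/π, achieved by sin(π/6·x).
A polynomial bump cannot attain the sharp Poincaré constant (only the first sine eigenfunction does), so the ratio is strictly less than C_P, consistent with ||u||_L² ≤ C_P ||u'||_L².


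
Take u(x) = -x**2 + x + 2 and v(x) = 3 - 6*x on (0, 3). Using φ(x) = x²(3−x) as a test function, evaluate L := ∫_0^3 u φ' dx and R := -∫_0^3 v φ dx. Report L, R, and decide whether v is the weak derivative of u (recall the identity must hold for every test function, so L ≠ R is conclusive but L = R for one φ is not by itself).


LHS = 351/20, RHS = 1053/20. No, v is not the weak derivative of u.

u(x) = -x**2 + x + 2, classical derivative u'(x) = 1 - 2*x.
φ(x) = x²(3−x), so φ'(x) = 3*x*(2 - x).
Note φ(0) = φ(3) = 0, so the boundary term u·φ vanishes.
LHS = ∫_0^3 u(x) φ'(x) dx = ∫_0^3 (3*x^4 - 9*x^3 + 12*x) dx. Term by term:
  ∫_0^3 3*x^4 dx = 729/5;  ∫_0^3 -9*x^3 dx = -729/4;  ∫_0^3 12*x dx = 54.
Sum: 729/5 − 729/4 + 54 = 351/20.
So LHS = 351/20.
∫_0^3 v(x) φ(x) dx = ∫_0^3 (6*x^4 - 21*x^3 + 9*x^2) dx. Term by term:
  ∫_0^3 6*x^4 dx = 1458/5;  ∫_0^3 -21*x^3 dx = -1701/4;  ∫_0^3 9*x^2 dx = 81.
Sum: 1458/5 − 1701/4 + 81 = -1053/20.
So RHS = -∫_0^3 v(x) φ(x) dx = 1053/20.
LHS − RHS = -351/10 ≠ 0, so the identity fails.
(For a valid weak derivative the identity must hold for EVERY test function, in particular this one. The failure shows v is NOT the weak derivative of u.)
Correct weak derivative would be u'(x) = 1 - 2*x.


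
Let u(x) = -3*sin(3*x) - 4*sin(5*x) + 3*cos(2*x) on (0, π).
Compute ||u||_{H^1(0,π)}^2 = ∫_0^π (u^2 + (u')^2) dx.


||u||_{H^1(0,π)}^2 = -1156/7 + 551*π/2

u'(x) = -6*sin(2*x) - 9*cos(3*x) - 20*cos(5*x).
Expand u² and (u')² and integrate term by term on (0, π), using: for integers n ≥ 1, ∫_0^π sin²(nx) dx = ∫_0^π cos²(nx) dx = π/2; for n ≠ n', ∫_0^π sin(nx)sin(n'x) dx = ∫_0^π cos(nx)cos(n'x) dx = 0; and by product-to-sum, ∫_0^π sin(nx)cos(n'x) dx = ½∫_0^π [sin((n+n')x) + sin((n−n')x)] dx, which is 0 when n+n' is even and 2n/(n²−n'²) when n+n' is odd (it need not vanish on (0, π)).
  u² squared terms: (-4)²·∫sin(5x)² dx = 16·π/2 = 8*π;  (-3)²·∫sin(3x)² dx = 9·π/2 = 9*π/2;  (3)²·∫cos(2x)² dx = 9·π/2 = 9*π/2.
  u² cross terms: 2·(-4)·(-3)·∫sin(5x)·sin(3x) dx = 24·(0) = 0;  2·(-4)·(3)·∫sin(5x)·cos(2x) dx = -24·(10/21) = -80/7;  2·(-3)·(3)·∫sin(3x)·cos(2x) dx = -18·(6/5) = -108/5.
  So ∫_0^π u² dx = 8*π + 9*π/2 + 9*π/2 + 0 − 80/7 − 108/5 = -1156/35 + 17*π.
  (u')² squared terms: (-20)²·∫cos(5x)² dx = 400·π/2 = 200*π;  (-9)²·∫cos(3x)² dx = 81·π/2 = 81*π/2;  (-6)²·∫sin(2x)² dx = 36·π/2 = 18*π.
  (u')² cross terms: 2·(-20)·(-9)·∫cos(5x)·cos(3x) dx = 360·(0) = 0;  2·(-20)·(-6)·∫cos(5x)·sin(2x) dx = 240·(-4/21) = -320/7;  2·(-9)·(-6)·∫cos(3x)·sin(2x) dx = 108·(-4/5) = -432/5.
  So ∫_0^π (u')² dx = 200*π + 81*π/2 + 18*π + 0 − 320/7 − 432/5 = -4624/35 + 517*π/2.
||u||_{H^1}^2 = (-1156/35 + 17*π) + (-4624/35 + 517*π/2) = -1156/7 + 551*π/2.


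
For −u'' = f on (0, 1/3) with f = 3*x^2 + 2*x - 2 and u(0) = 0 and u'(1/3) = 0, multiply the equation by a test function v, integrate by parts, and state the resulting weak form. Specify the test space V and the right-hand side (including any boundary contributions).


V = {v ∈ H^1(0, 1/3) : v(0) = 0} (test functions vanish at x = 0 where u is specified); weak form: ∫_0^1/3 u'v' dx = ∫_0^1/3 (3*x^2 + 2*x - 2) v dx for all v ∈ V.

Multiply both sides by a test function v and integrate from 0 to 1/3:
  ∫_0^1/3 −u''(x) v(x) dx = ∫_0^1/3 f(x) v(x) dx.
Integrate the LHS by parts once:
  ∫_0^1/3 −u'' v dx = −[u'(x) v(x)]_0^1/3 + ∫_0^1/3 u'(x) v'(x) dx.
Thus ∫_0^1/3 u'(x) v'(x) dx = ∫_0^1/3 f(x) v(x) dx + [u'(x) v(x)]_0^1/3.
Choose V so that boundary terms are either known or forced to vanish.
Mixed BC: u(0) = 0 (Dirichlet) and u'(1/3) = 0 (Neumann). Define V = {v ∈ H^1(0, 1/3) : v(0) = 0}. Then [u' v]_0^1/3 = u'(1/3)·v(1/3) − u'(0)·0 = 0.
Weak formulation: find u (satisfying any essential BC) such that ∫_0^1/3 u'(x) v'(x) dx = ∫_0^1/3 f v dx for all v ∈ V (Dirichlet at 0 absorbed into V; the Neumann datum at x = 1/3 is zero, so no boundary term remains).
Substituting f(x) = 3*x^2 + 2*x - 2, the right-hand side is ∫_0^1/3 (3*x^2 + 2*x - 2) v dx.
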